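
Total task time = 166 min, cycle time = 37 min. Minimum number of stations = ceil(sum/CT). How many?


Formula: N_min = ceil(Sum of Task Times / Cycle Time)
N_min = ceil(166 min / 37 min) = ceil(4.4865)
N_min = 5 stations

5


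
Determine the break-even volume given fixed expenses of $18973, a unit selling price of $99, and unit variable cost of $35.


Formula: BEQ = Fixed Costs / (Price - Variable Cost)
Contribution margin = $99 - $35 = $64/unit
BEQ = ceil($18973 / $64/unit) = ceil(296.45) = 297 units

297 units


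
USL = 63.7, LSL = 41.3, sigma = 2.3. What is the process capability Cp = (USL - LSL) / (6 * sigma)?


Cp = (63.7 - 41.3) / (6 * 2.3)

1.62


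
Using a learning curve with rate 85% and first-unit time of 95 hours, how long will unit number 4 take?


Formula: T_n = T_1 * (learning_rate)^(log2(n)) where learning_rate = rate/100
Doublings = log2(4) = 2
T_n = 95 * 0.85^2
T_n = 95 * 0.7225 = 68.6 hours

68.6 hours


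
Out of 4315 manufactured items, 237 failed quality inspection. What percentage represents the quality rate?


Formula: Quality Rate = Good Pieces / Total Pieces * 100
Good pieces = 4315 - 237 = 4078
QR = 4078 / 4315 * 100 = 94.5%

94.5%


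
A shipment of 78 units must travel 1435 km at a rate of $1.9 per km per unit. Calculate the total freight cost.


TC = dist * cost * units = 1435 * 1.9 * 78 = $212667.00

$212667.00


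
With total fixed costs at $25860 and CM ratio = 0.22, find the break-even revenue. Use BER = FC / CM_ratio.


Formula: BER = Fixed Costs / Contribution Margin Ratio
BER = $25860 / 0.22
BER = $117545.45 (to the nearest cent)

$117545.45


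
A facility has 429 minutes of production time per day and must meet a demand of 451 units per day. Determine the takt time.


Formula: Takt Time = Available Production Time / Customer Demand
Takt = 429 min/day / 451 units/day
Takt = 0.95 min/unit

0.95 min/unit


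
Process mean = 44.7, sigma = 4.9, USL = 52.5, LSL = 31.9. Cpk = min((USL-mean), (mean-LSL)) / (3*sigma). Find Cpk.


Cpu = (52.5 - 44.7) / (3 * 4.9) = 0.53
Cpl = (44.7 - 31.9) / (3 * 4.9) = 0.87
Cpk = min(0.53, 0.87) = 0.53

0.53


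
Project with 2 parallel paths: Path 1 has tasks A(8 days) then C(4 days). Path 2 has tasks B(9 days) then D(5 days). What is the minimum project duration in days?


Path 1 = 8 + 4 = 12 days
Path 2 = 9 + 5 = 14 days
Duration = max(12, 14) = 14 days

14 days


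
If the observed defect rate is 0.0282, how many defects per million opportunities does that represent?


DPMO = defect_rate * 1000000 = 0.0282 * 1000000

28200


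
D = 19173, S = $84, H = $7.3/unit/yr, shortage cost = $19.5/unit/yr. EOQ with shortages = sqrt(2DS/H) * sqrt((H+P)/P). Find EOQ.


Formula: EOQ* = sqrt(2DS/H) * sqrt((H+P)/P)
Base EOQ = sqrt(2*19173*84/7.3) = 664.26 units
Correction = sqrt((7.3+19.5)/19.5) = 1.17233
EOQ* = 664.26 * 1.17233 = 778.7 units

778.7 units


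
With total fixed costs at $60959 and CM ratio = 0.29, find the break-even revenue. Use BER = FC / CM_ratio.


Formula: BER = Fixed Costs / Contribution Margin Ratio
BER = $60959 / 0.29
BER = $210203.45 (to the nearest cent)

$210203.45


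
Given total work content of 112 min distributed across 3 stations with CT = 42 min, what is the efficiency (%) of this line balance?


Formula: Efficiency = Sum of Task Times / (N_stations * CT) * 100
Total station capacity = 3 stations * 42 min = 126 min
Efficiency = 112 / 126 * 100 = 88.9%

88.9%


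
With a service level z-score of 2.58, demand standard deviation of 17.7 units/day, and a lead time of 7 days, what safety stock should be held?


Formula: SS = z * sigma_d * sqrt(LT)
sqrt(LT) = sqrt(7) = 2.6458
SS = 2.58 * 17.7 * 2.6458
SS = 120.8 units

120.8 units


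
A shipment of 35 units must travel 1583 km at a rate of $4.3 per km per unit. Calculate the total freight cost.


TC = dist * cost * units = 1583 * 4.3 * 35 = $238241.50

$238241.50


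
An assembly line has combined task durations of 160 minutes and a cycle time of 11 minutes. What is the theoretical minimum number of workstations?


Formula: N_min = ceil(Sum of Task Times / Cycle Time)
N_min = ceil(160 min / 11 min) = ceil(14.5455)
N_min = 15 stations

15


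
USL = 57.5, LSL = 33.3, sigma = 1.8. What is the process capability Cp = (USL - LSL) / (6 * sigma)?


Cp = (57.5 - 33.3) / (6 * 1.8)

2.24


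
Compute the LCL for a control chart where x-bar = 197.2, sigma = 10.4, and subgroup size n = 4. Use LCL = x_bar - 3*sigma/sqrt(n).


LCL = 197.2 - 3 * 10.4 / sqrt(4)

181.6


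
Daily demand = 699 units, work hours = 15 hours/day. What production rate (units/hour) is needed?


Formula: Production Rate = Daily Demand / Available Hours
Rate = 699 units/day / 15 hours/day
Rate = 46.6 units/hour

46.6 units/hour


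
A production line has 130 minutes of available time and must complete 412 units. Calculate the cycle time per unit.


Formula: CT = Available Time / Number of Units
CT = 130 min / 412 units
CT = 0.32 min/unit

0.32 min/unit


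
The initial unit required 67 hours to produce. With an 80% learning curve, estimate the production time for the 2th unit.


Formula: T_n = T_1 * (learning_rate)^(log2(n)) where learning_rate = rate/100
Doublings = log2(2) = 1
T_n = 67 * 0.8^1
T_n = 67 * 0.8 = 53.6 hours

53.6 hours


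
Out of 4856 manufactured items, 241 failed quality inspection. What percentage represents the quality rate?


Formula: Quality Rate = Good Pieces / Total Pieces * 100
Good pieces = 4856 - 241 = 4615
QR = 4615 / 4856 * 100 = 95.0%

95.0%


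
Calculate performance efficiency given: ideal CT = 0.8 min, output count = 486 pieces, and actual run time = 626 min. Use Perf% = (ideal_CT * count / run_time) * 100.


Formula: Performance = (Ideal CT * Total Count) / Run Time * 100
Ideal output time = 0.8 * 486 = 388.8 min
Performance = 388.8 / 626 * 100 = 62.1%

62.1%


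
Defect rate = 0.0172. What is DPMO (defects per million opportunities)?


DPMO = defect_rate * 1000000 = 0.0172 * 1000000

17200


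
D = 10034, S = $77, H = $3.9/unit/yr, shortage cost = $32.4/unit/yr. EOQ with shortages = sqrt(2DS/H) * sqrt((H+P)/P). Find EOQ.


Formula: EOQ* = sqrt(2DS/H) * sqrt((H+P)/P)
Base EOQ = sqrt(2*10034*77/3.9) = 629.46 units
Correction = sqrt((3.9+32.4)/32.4) = 1.05848
EOQ* = 629.46 * 1.05848 = 666.3 units

666.3 units


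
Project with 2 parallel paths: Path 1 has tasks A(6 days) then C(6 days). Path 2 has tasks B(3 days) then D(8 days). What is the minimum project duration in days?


Path 1 = 6 + 6 = 12 days
Path 2 = 3 + 8 = 11 days
Duration = max(12, 11) = 12 days

12 days


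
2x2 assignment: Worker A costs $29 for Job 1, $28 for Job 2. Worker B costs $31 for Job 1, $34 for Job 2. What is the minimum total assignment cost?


Option 1: A->1 + B->2 = $29 + $34 = $63
Option 2: A->2 + B->1 = $28 + $31 = $59
Min cost = min($63, $59) = $59

$59


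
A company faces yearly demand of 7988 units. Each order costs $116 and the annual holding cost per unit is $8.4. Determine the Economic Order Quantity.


Formula: EOQ = sqrt(2 * D * S / H)
Numerator: 2 * 7988 * 116 = 1853216
2DS/H = 1853216 / 8.4 = 220621.0
EOQ = sqrt(220621.0) = 469.7 units

469.7 units


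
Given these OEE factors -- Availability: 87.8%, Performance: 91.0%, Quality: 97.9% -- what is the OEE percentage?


Formula: OEE = Availability * Performance * Quality / 10000
A * P = 87.8% * 91.0% / 100 = 79.9%
OEE = 79.9% * 97.9% / 100 = 78.2%

78.2%


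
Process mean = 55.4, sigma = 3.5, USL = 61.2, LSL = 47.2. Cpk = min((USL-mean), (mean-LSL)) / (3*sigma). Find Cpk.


Cpu = (61.2 - 55.4) / (3 * 3.5) = 0.55
Cpl = (55.4 - 47.2) / (3 * 3.5) = 0.78
Cpk = min(0.55, 0.78) = 0.55

0.55


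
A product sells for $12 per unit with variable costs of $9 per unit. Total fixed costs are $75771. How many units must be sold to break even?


Formula: BEQ = Fixed Costs / (Price - Variable Cost)
Contribution margin = $12 - $9 = $3/unit
BEQ = ceil($75771 / $3/unit) = ceil(25257.0) = 25257 units

25257 units


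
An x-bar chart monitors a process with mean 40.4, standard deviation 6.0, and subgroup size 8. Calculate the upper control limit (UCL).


UCL = 40.4 + 3 * 6.0 / sqrt(8)

46.76


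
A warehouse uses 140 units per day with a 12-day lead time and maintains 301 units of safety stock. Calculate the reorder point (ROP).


Formula: ROP = (Daily Demand * Lead Time) + Safety Stock
Demand during lead time = 140 * 12 = 1680 units
ROP = 1680 + 301 = 1981 units

1981 units


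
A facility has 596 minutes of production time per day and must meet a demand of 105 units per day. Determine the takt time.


Formula: Takt Time = Available Production Time / Customer Demand
Takt = 596 min/day / 105 units/day
Takt = 5.68 min/unit

5.68 min/unit


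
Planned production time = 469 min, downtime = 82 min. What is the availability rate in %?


Formula: Availability = (Planned Time - Downtime) / Planned Time * 100
Uptime = 469 - 82 = 387 min
Availability = 387 / 469 * 100 = 82.5%

82.5%


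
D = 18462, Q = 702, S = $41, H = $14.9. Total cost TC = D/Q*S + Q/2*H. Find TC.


TC = 18462/702 * 41 + 702/2 * 14.9

$6308.16


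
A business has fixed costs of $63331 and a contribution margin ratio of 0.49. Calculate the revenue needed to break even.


Formula: BER = Fixed Costs / Contribution Margin Ratio
BER = $63331 / 0.49
BER = $129246.94 (to the nearest cent)

$129246.94


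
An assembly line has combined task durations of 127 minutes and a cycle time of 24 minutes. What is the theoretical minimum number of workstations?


Formula: N_min = ceil(Sum of Task Times / Cycle Time)
N_min = ceil(127 min / 24 min) = ceil(5.2917)
N_min = 6 stations

6


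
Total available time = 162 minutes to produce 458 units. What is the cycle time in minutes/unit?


Formula: CT = Available Time / Number of Units
CT = 162 min / 458 units
CT = 0.35 min/unit

0.35 min/unit


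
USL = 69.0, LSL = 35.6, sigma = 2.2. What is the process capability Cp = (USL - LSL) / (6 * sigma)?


Cp = (69.0 - 35.6) / (6 * 2.2)

2.53


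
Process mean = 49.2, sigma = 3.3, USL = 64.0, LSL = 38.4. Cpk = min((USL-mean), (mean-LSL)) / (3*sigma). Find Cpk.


Cpu = (64.0 - 49.2) / (3 * 3.3) = 1.49
Cpl = (49.2 - 38.4) / (3 * 3.3) = 1.09
Cpk = min(1.49, 1.09) = 1.09

1.09


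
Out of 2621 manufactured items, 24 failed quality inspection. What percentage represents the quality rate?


Formula: Quality Rate = Good Pieces / Total Pieces * 100
Good pieces = 2621 - 24 = 2597
QR = 2597 / 2621 * 100 = 99.1%

99.1%


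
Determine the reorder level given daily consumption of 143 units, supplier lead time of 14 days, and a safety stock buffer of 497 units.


Formula: ROP = (Daily Demand * Lead Time) + Safety Stock
Demand during lead time = 143 * 14 = 2002 units
ROP = 2002 + 497 = 2499 units

2499 units


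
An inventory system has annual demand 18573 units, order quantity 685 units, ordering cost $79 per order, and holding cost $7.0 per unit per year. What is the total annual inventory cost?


TC = 18573/685 * 79 + 685/2 * 7.0

$4539.50


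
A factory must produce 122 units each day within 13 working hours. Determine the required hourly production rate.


Formula: Production Rate = Daily Demand / Available Hours
Rate = 122 units/day / 13 hours/day
Rate = 9.4 units/hour

9.4 units/hour


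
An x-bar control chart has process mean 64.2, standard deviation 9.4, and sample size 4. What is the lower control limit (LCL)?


LCL = 64.2 - 3 * 9.4 / sqrt(4)

50.1


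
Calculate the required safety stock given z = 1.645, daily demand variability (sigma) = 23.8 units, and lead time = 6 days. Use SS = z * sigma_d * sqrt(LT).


Formula: SS = z * sigma_d * sqrt(LT)
sqrt(LT) = sqrt(6) = 2.4495
SS = 1.645 * 23.8 * 2.4495
SS = 95.9 units

95.9 units


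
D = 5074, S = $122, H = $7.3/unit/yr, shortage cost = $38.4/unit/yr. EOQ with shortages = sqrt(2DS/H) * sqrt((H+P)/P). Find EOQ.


Formula: EOQ* = sqrt(2DS/H) * sqrt((H+P)/P)
Base EOQ = sqrt(2*5074*122/7.3) = 411.82 units
Correction = sqrt((7.3+38.4)/38.4) = 1.09092
EOQ* = 411.82 * 1.09092 = 449.3 units

449.3 units


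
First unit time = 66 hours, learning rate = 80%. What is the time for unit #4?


Formula: T_n = T_1 * (learning_rate)^(log2(n)) where learning_rate = rate/100
Doublings = log2(4) = 2
T_n = 66 * 0.8^2
T_n = 66 * 0.64 = 42.2 hours

42.2 hours


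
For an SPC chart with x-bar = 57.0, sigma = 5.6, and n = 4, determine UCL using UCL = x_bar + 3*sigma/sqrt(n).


UCL = 57.0 + 3 * 5.6 / sqrt(4)

65.4


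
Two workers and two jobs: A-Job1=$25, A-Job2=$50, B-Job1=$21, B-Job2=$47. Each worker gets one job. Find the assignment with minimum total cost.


Option 1: A->1 + B->2 = $25 + $47 = $72
Option 2: A->2 + B->1 = $50 + $21 = $71
Min cost = min($72, $71) = $71

$71


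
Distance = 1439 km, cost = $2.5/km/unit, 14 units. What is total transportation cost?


TC = dist * cost * units = 1439 * 2.5 * 14 = $50365.00

$50365.00


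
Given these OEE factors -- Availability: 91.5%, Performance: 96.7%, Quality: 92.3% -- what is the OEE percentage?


Formula: OEE = Availability * Performance * Quality / 10000
A * P = 91.5% * 96.7% / 100 = 88.48%
OEE = 88.48% * 92.3% / 100 = 81.7%

81.7%


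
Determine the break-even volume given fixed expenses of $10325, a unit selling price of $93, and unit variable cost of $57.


Formula: BEQ = Fixed Costs / (Price - Variable Cost)
Contribution margin = $93 - $57 = $36/unit
BEQ = ceil($10325 / $36/unit) = ceil(286.81) = 287 units

287 units


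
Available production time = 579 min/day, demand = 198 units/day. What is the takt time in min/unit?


Formula: Takt Time = Available Production Time / Customer Demand
Takt = 579 min/day / 198 units/day
Takt = 2.92 min/unit

2.92 min/unit


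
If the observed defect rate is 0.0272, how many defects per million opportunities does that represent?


DPMO = defect_rate * 1000000 = 0.0272 * 1000000

27200


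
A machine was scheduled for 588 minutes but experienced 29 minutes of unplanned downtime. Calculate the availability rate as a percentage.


Formula: Availability = (Planned Time - Downtime) / Planned Time * 100
Uptime = 588 - 29 = 559 min
Availability = 559 / 588 * 100 = 95.1%

95.1%


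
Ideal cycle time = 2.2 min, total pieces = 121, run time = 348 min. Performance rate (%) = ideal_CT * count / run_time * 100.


Formula: Performance = (Ideal CT * Total Count) / Run Time * 100
Ideal output time = 2.2 * 121 = 266.2 min
Performance = 266.2 / 348 * 100 = 76.5%

76.5%


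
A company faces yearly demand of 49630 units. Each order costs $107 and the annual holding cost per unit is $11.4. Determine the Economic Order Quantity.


Formula: EOQ = sqrt(2 * D * S / H)
Numerator: 2 * 49630 * 107 = 10620820
2DS/H = 10620820 / 11.4 = 931650.9
EOQ = sqrt(931650.9) = 965.2 units

965.2 units


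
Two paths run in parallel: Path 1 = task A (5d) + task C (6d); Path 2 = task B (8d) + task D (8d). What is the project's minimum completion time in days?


Path 1 = 5 + 6 = 11 days
Path 2 = 8 + 8 = 16 days
Duration = max(11, 16) = 16 days

16 days


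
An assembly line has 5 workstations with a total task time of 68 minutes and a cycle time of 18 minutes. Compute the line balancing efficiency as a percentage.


Formula: Efficiency = Sum of Task Times / (N_stations * CT) * 100
Total station capacity = 5 stations * 18 min = 90 min
Efficiency = 68 / 90 * 100 = 75.6%

75.6%


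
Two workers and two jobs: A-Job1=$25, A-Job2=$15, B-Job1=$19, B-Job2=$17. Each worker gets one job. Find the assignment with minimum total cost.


Option 1: A->1 + B->2 = $25 + $17 = $42
Option 2: A->2 + B->1 = $15 + $19 = $34
Min cost = min($42, $34) = $34

$34


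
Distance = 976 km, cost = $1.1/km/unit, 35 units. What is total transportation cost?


TC = dist * cost * units = 976 * 1.1 * 35 = $37576.00

$37576.00


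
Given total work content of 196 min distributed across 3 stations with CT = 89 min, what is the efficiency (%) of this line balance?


Formula: Efficiency = Sum of Task Times / (N_stations * CT) * 100
Total station capacity = 3 stations * 89 min = 267 min
Efficiency = 196 / 267 * 100 = 73.4%

73.4%


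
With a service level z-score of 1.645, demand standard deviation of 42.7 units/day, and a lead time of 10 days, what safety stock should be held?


Formula: SS = z * sigma_d * sqrt(LT)
sqrt(LT) = sqrt(10) = 3.1623
SS = 1.645 * 42.7 * 3.1623
SS = 222.1 units

222.1 units


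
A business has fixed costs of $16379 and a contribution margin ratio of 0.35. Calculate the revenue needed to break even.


Formula: BER = Fixed Costs / Contribution Margin Ratio
BER = $16379 / 0.35
BER = $46797.14 (to the nearest cent)

$46797.14


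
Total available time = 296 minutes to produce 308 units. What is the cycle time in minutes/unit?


Formula: CT = Available Time / Number of Units
CT = 296 min / 308 units
CT = 0.96 min/unit

0.96 min/unit


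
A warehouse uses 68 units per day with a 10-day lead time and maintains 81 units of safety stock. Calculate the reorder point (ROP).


Formula: ROP = (Daily Demand * Lead Time) + Safety Stock
Demand during lead time = 68 * 10 = 680 units
ROP = 680 + 81 = 761 units

761 units


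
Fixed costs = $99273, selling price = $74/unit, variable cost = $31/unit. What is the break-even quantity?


Formula: BEQ = Fixed Costs / (Price - Variable Cost)
Contribution margin = $74 - $31 = $43/unit
BEQ = ceil($99273 / $43/unit) = ceil(2308.67) = 2309 units

2309 units


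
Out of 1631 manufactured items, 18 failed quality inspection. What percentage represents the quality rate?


Formula: Quality Rate = Good Pieces / Total Pieces * 100
Good pieces = 1631 - 18 = 1613
QR = 1613 / 1631 * 100 = 98.9%

98.9%


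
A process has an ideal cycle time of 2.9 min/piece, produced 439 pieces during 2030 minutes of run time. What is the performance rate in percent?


Formula: Performance = (Ideal CT * Total Count) / Run Time * 100
Ideal output time = 2.9 * 439 = 1273.1 min
Performance = 1273.1 / 2030 * 100 = 62.7%

62.7%


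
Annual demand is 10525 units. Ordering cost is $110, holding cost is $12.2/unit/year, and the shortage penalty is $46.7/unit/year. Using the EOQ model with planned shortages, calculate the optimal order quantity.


Formula: EOQ* = sqrt(2DS/H) * sqrt((H+P)/P)
Base EOQ = sqrt(2*10525*110/12.2) = 435.65 units
Correction = sqrt((12.2+46.7)/46.7) = 1.12305
EOQ* = 435.65 * 1.12305 = 489.3 units

489.3 units


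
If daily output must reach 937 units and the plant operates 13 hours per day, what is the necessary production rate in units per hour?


Formula: Production Rate = Daily Demand / Available Hours
Rate = 937 units/day / 13 hours/day
Rate = 72.1 units/hour

72.1 units/hour


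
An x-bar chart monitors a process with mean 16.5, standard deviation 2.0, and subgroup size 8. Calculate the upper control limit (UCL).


UCL = 16.5 + 3 * 2.0 / sqrt(8)

18.62


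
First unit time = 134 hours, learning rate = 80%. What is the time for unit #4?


Formula: T_n = T_1 * (learning_rate)^(log2(n)) where learning_rate = rate/100
Doublings = log2(4) = 2
T_n = 134 * 0.8^2
T_n = 134 * 0.64 = 85.8 hours

85.8 hours


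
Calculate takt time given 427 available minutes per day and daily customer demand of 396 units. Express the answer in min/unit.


Formula: Takt Time = Available Production Time / Customer Demand
Takt = 427 min/day / 396 units/day
Takt = 1.08 min/unit

1.08 min/unit


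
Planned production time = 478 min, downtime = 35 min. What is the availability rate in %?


Formula: Availability = (Planned Time - Downtime) / Planned Time * 100
Uptime = 478 - 35 = 443 min
Availability = 443 / 478 * 100 = 92.7%

92.7%


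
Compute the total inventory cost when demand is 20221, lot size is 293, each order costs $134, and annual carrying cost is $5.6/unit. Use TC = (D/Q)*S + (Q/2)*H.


TC = 20221/293 * 134 + 293/2 * 5.6

$10068.23


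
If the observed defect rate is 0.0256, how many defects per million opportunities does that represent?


DPMO = defect_rate * 1000000 = 0.0256 * 1000000

25600


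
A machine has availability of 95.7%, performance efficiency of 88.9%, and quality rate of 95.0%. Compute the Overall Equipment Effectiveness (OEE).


Formula: OEE = Availability * Performance * Quality / 10000
A * P = 95.7% * 88.9% / 100 = 85.08%
OEE = 85.08% * 95.0% / 100 = 80.8%

80.8%


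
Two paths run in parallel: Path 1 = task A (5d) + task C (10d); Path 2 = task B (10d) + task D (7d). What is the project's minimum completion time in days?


Path 1 = 5 + 10 = 15 days
Path 2 = 10 + 7 = 17 days
Duration = max(15, 17) = 17 days

17 days


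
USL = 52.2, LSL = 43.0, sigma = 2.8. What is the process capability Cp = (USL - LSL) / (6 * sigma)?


Cp = (52.2 - 43.0) / (6 * 2.8)

0.55


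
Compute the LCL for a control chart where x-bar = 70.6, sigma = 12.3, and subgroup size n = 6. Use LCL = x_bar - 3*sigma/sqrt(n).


LCL = 70.6 - 3 * 12.3 / sqrt(6)

55.54


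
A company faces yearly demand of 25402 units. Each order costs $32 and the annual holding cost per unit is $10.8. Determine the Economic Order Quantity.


Formula: EOQ = sqrt(2 * D * S / H)
Numerator: 2 * 25402 * 32 = 1625728
2DS/H = 1625728 / 10.8 = 150530.4
EOQ = sqrt(150530.4) = 388.0 units

388.0 units


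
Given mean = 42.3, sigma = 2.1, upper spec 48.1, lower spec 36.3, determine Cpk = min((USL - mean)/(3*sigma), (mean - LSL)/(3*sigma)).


Cpu = (48.1 - 42.3) / (3 * 2.1) = 0.92
Cpl = (42.3 - 36.3) / (3 * 2.1) = 0.95
Cpk = min(0.92, 0.95) = 0.92

0.92


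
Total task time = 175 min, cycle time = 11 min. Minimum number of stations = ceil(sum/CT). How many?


Formula: N_min = ceil(Sum of Task Times / Cycle Time)
N_min = ceil(175 min / 11 min) = ceil(15.9091)
N_min = 16 stations

16


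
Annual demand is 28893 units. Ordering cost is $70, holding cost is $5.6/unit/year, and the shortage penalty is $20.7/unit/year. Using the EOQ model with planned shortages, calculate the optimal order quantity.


Formula: EOQ* = sqrt(2DS/H) * sqrt((H+P)/P)
Base EOQ = sqrt(2*28893*70/5.6) = 849.9 units
Correction = sqrt((5.6+20.7)/20.7) = 1.12718
EOQ* = 849.9 * 1.12718 = 958.0 units

958.0 units


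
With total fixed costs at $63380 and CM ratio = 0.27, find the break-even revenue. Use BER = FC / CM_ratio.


Formula: BER = Fixed Costs / Contribution Margin Ratio
BER = $63380 / 0.27
BER = $234740.74 (to the nearest cent)

$234740.74


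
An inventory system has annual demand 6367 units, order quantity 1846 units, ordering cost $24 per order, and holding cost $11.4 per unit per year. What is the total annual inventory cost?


TC = 6367/1846 * 24 + 1846/2 * 11.4

$10604.98


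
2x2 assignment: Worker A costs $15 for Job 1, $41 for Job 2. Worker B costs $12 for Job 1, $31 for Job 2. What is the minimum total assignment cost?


Option 1: A->1 + B->2 = $15 + $31 = $46
Option 2: A->2 + B->1 = $41 + $12 = $53
Min cost = min($46, $53) = $46

$46


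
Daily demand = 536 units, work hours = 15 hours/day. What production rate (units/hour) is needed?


Formula: Production Rate = Daily Demand / Available Hours
Rate = 536 units/day / 15 hours/day
Rate = 35.7 units/hour

35.7 units/hour


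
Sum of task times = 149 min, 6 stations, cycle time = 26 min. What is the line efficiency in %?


Formula: Efficiency = Sum of Task Times / (N_stations * CT) * 100
Total station capacity = 6 stations * 26 min = 156 min
Efficiency = 149 / 156 * 100 = 95.5%

95.5%


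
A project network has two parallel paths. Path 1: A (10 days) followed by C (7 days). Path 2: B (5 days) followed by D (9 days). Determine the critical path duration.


Path 1 = 10 + 7 = 17 days
Path 2 = 5 + 9 = 14 days
Duration = max(17, 14) = 17 days

17 days


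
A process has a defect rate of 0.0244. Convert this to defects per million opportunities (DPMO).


DPMO = defect_rate * 1000000 = 0.0244 * 1000000

24400


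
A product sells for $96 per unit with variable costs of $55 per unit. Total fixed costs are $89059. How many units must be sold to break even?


Formula: BEQ = Fixed Costs / (Price - Variable Cost)
Contribution margin = $96 - $55 = $41/unit
BEQ = ceil($89059 / $41/unit) = ceil(2172.17) = 2173 units

2173 units


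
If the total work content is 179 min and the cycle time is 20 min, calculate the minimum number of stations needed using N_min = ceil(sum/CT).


Formula: N_min = ceil(Sum of Task Times / Cycle Time)
N_min = ceil(179 min / 20 min) = ceil(8.95)
N_min = 9 stations

9


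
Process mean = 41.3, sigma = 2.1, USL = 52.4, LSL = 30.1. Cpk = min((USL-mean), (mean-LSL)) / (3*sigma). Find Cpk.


Cpu = (52.4 - 41.3) / (3 * 2.1) = 1.76
Cpl = (41.3 - 30.1) / (3 * 2.1) = 1.78
Cpk = min(1.76, 1.78) = 1.76

1.76


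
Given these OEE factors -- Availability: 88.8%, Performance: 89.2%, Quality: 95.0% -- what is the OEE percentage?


Formula: OEE = Availability * Performance * Quality / 10000
A * P = 88.8% * 89.2% / 100 = 79.21%
OEE = 79.21% * 95.0% / 100 = 75.2%

75.2%


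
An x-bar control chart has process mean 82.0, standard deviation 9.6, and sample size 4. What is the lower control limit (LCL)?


LCL = 82.0 - 3 * 9.6 / sqrt(4)

67.6


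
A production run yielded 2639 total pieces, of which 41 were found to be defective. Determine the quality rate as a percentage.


Formula: Quality Rate = Good Pieces / Total Pieces * 100
Good pieces = 2639 - 41 = 2598
QR = 2598 / 2639 * 100 = 98.4%

98.4%


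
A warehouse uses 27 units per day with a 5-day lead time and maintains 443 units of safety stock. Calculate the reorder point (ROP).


Formula: ROP = (Daily Demand * Lead Time) + Safety Stock
Demand during lead time = 27 * 5 = 135 units
ROP = 135 + 443 = 578 units

578 units


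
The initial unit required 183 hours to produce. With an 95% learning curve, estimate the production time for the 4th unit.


Formula: T_n = T_1 * (learning_rate)^(log2(n)) where learning_rate = rate/100
Doublings = log2(4) = 2
T_n = 183 * 0.95^2
T_n = 183 * 0.9025 = 165.2 hours

165.2 hours


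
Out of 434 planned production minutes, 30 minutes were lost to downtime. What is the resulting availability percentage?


Formula: Availability = (Planned Time - Downtime) / Planned Time * 100
Uptime = 434 - 30 = 404 min
Availability = 404 / 434 * 100 = 93.1%

93.1%


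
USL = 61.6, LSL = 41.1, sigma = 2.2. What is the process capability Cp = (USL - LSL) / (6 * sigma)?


Cp = (61.6 - 41.1) / (6 * 2.2)

1.55


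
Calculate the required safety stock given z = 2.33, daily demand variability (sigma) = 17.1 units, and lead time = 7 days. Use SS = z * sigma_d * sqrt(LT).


Formula: SS = z * sigma_d * sqrt(LT)
sqrt(LT) = sqrt(7) = 2.6458
SS = 2.33 * 17.1 * 2.6458
SS = 105.4 units

105.4 units


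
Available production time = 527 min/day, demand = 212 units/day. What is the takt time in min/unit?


Formula: Takt Time = Available Production Time / Customer Demand
Takt = 527 min/day / 212 units/day
Takt = 2.49 min/unit

2.49 min/unit


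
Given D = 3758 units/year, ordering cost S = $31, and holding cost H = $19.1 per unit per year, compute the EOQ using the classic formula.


Formula: EOQ = sqrt(2 * D * S / H)
Numerator: 2 * 3758 * 31 = 232996
2DS/H = 232996 / 19.1 = 12198.7
EOQ = sqrt(12198.7) = 110.4 units

110.4 units


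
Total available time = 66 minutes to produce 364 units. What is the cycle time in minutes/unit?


Formula: CT = Available Time / Number of Units
CT = 66 min / 364 units
CT = 0.18 min/unit

0.18 min/unit


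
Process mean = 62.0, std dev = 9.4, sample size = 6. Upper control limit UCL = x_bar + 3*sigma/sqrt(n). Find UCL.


UCL = 62.0 + 3 * 9.4 / sqrt(6)

73.51


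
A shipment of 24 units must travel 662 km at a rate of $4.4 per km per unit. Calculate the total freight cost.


TC = dist * cost * units = 662 * 4.4 * 24 = $69907.20

$69907.20


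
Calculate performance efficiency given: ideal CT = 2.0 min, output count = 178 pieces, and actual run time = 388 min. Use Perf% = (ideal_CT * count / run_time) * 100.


Formula: Performance = (Ideal CT * Total Count) / Run Time * 100
Ideal output time = 2.0 * 178 = 356.0 min
Performance = 356.0 / 388 * 100 = 91.8%

91.8%


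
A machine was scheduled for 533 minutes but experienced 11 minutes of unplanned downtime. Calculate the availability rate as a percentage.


Formula: Availability = (Planned Time - Downtime) / Planned Time * 100
Uptime = 533 - 11 = 522 min
Availability = 522 / 533 * 100 = 97.9%

97.9%


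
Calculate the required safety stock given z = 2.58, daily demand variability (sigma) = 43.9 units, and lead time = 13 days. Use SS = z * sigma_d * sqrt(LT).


Formula: SS = z * sigma_d * sqrt(LT)
sqrt(LT) = sqrt(13) = 3.6056
SS = 2.58 * 43.9 * 3.6056
SS = 408.4 units

408.4 units


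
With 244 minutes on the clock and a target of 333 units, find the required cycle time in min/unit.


Formula: CT = Available Time / Number of Units
CT = 244 min / 333 units
CT = 0.73 min/unit

0.73 min/unit


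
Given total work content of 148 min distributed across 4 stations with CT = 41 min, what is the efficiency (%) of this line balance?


Formula: Efficiency = Sum of Task Times / (N_stations * CT) * 100
Total station capacity = 4 stations * 41 min = 164 min
Efficiency = 148 / 164 * 100 = 90.2%

90.2%


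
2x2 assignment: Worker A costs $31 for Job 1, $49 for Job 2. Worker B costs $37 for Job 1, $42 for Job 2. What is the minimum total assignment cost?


Option 1: A->1 + B->2 = $31 + $42 = $73
Option 2: A->2 + B->1 = $49 + $37 = $86
Min cost = min($73, $86) = $73

$73


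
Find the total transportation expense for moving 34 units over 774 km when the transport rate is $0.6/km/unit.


TC = dist * cost * units = 774 * 0.6 * 34 = $15789.60

$15789.60


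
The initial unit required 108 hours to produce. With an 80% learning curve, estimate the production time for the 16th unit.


Formula: T_n = T_1 * (learning_rate)^(log2(n)) where learning_rate = rate/100
Doublings = log2(16) = 4
T_n = 108 * 0.8^4
T_n = 108 * 0.4096 = 44.2 hours

44.2 hours


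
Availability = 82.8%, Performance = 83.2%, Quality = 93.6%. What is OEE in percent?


Formula: OEE = Availability * Performance * Quality / 10000
A * P = 82.8% * 83.2% / 100 = 68.89%
OEE = 68.89% * 93.6% / 100 = 64.5%

64.5%


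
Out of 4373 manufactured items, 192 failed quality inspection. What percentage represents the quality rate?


Formula: Quality Rate = Good Pieces / Total Pieces * 100
Good pieces = 4373 - 192 = 4181
QR = 4181 / 4373 * 100 = 95.6%

95.6%


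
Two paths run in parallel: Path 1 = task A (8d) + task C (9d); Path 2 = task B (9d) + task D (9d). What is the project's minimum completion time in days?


Path 1 = 8 + 9 = 17 days
Path 2 = 9 + 9 = 18 days
Duration = max(17, 18) = 18 days

18 days


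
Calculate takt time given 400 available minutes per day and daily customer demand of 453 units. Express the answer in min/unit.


Formula: Takt Time = Available Production Time / Customer Demand
Takt = 400 min/day / 453 units/day
Takt = 0.88 min/unit

0.88 min/unit


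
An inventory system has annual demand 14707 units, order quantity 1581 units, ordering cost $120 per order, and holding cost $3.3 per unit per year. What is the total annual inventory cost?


TC = 14707/1581 * 120 + 1581/2 * 3.3

$3724.93


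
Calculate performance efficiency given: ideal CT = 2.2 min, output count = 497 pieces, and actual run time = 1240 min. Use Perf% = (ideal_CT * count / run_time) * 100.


Formula: Performance = (Ideal CT * Total Count) / Run Time * 100
Ideal output time = 2.2 * 497 = 1093.4 min
Performance = 1093.4 / 1240 * 100 = 88.2%

88.2%


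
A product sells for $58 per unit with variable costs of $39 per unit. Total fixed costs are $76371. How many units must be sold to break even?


Formula: BEQ = Fixed Costs / (Price - Variable Cost)
Contribution margin = $58 - $39 = $19/unit
BEQ = ceil($76371 / $19/unit) = ceil(4019.53) = 4020 units

4020 units


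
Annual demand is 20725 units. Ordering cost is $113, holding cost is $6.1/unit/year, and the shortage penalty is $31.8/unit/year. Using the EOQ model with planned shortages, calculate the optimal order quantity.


Formula: EOQ* = sqrt(2DS/H) * sqrt((H+P)/P)
Base EOQ = sqrt(2*20725*113/6.1) = 876.27 units
Correction = sqrt((6.1+31.8)/31.8) = 1.09171
EOQ* = 876.27 * 1.09171 = 956.6 units

956.6 units


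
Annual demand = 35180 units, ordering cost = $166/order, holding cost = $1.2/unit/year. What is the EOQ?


Formula: EOQ = sqrt(2 * D * S / H)
Numerator: 2 * 35180 * 166 = 11679760
2DS/H = 11679760 / 1.2 = 9733133.3
EOQ = sqrt(9733133.3) = 3119.8 units

3119.8 units


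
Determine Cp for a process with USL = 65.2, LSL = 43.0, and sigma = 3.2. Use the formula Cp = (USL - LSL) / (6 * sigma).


Cp = (65.2 - 43.0) / (6 * 3.2)

1.16


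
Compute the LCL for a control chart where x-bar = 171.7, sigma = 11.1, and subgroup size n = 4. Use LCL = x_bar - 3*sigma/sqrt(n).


LCL = 171.7 - 3 * 11.1 / sqrt(4)

155.05


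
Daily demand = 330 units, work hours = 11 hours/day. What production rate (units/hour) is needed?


Formula: Production Rate = Daily Demand / Available Hours
Rate = 330 units/day / 11 hours/day
Rate = 30.0 units/hour

30.0 units/hour


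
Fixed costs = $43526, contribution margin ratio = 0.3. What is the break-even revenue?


Formula: BER = Fixed Costs / Contribution Margin Ratio
BER = $43526 / 0.3
BER = $145086.67 (to the nearest cent)

$145086.67


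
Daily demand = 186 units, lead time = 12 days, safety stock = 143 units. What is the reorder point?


Formula: ROP = (Daily Demand * Lead Time) + Safety Stock
Demand during lead time = 186 * 12 = 2232 units
ROP = 2232 + 143 = 2375 units

2375 units


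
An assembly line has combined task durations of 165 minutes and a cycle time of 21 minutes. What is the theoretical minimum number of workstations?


Formula: N_min = ceil(Sum of Task Times / Cycle Time)
N_min = ceil(165 min / 21 min) = ceil(7.8571)
N_min = 8 stations

8


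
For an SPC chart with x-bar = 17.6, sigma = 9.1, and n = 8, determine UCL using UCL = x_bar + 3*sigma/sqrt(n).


UCL = 17.6 + 3 * 9.1 / sqrt(8)

27.25


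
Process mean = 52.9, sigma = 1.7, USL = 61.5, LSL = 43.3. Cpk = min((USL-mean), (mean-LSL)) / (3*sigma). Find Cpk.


Cpu = (61.5 - 52.9) / (3 * 1.7) = 1.69
Cpl = (52.9 - 43.3) / (3 * 1.7) = 1.88
Cpk = min(1.69, 1.88) = 1.69

1.69


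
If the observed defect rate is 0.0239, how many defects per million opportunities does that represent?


DPMO = defect_rate * 1000000 = 0.0239 * 1000000

23900


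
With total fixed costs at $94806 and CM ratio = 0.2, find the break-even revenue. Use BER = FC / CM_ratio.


Formula: BER = Fixed Costs / Contribution Margin Ratio
BER = $94806 / 0.2
BER = $474030.00 (to the nearest cent)

$474030.00


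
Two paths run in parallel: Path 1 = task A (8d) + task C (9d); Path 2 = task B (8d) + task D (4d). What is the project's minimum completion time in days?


Path 1 = 8 + 9 = 17 days
Path 2 = 8 + 4 = 12 days
Duration = max(17, 12) = 17 days

17 days


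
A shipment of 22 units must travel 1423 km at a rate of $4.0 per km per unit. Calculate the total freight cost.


TC = dist * cost * units = 1423 * 4.0 * 22 = $125224.00

$125224.00


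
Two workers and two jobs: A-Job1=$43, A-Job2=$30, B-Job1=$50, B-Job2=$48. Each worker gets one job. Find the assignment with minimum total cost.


Option 1: A->1 + B->2 = $43 + $48 = $91
Option 2: A->2 + B->1 = $30 + $50 = $80
Min cost = min($91, $80) = $80

$80


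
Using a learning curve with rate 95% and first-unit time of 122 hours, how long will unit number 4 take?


Formula: T_n = T_1 * (learning_rate)^(log2(n)) where learning_rate = rate/100
Doublings = log2(4) = 2
T_n = 122 * 0.95^2
T_n = 122 * 0.9025 = 110.1 hours

110.1 hours


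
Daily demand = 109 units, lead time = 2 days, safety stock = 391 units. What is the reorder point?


Formula: ROP = (Daily Demand * Lead Time) + Safety Stock
Demand during lead time = 109 * 2 = 218 units
ROP = 218 + 391 = 609 units

609 units


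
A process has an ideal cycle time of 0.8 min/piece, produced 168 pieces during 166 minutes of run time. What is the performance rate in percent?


Formula: Performance = (Ideal CT * Total Count) / Run Time * 100
Ideal output time = 0.8 * 168 = 134.4 min
Performance = 134.4 / 166 * 100 = 81.0%

81.0%


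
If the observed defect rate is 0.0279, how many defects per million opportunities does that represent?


DPMO = defect_rate * 1000000 = 0.0279 * 1000000

27900


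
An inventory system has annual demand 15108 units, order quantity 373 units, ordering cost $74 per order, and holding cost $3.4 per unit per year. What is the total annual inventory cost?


TC = 15108/373 * 74 + 373/2 * 3.4

$3631.40


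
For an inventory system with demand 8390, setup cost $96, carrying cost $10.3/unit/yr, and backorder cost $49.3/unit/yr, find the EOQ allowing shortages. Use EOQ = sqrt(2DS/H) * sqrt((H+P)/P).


Formula: EOQ* = sqrt(2DS/H) * sqrt((H+P)/P)
Base EOQ = sqrt(2*8390*96/10.3) = 395.47 units
Correction = sqrt((10.3+49.3)/49.3) = 1.09951
EOQ* = 395.47 * 1.09951 = 434.8 units

434.8 units


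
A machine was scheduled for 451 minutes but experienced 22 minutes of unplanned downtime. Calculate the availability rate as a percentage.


Formula: Availability = (Planned Time - Downtime) / Planned Time * 100
Uptime = 451 - 22 = 429 min
Availability = 429 / 451 * 100 = 95.1%

95.1%


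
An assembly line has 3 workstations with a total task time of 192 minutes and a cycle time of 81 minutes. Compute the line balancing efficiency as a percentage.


Formula: Efficiency = Sum of Task Times / (N_stations * CT) * 100
Total station capacity = 3 stations * 81 min = 243 min
Efficiency = 192 / 243 * 100 = 79.0%

79.0%


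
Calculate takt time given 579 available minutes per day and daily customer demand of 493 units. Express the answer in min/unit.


Formula: Takt Time = Available Production Time / Customer Demand
Takt = 579 min/day / 493 units/day
Takt = 1.17 min/unit

1.17 min/unit


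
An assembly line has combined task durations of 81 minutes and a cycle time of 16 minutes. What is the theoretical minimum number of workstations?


Formula: N_min = ceil(Sum of Task Times / Cycle Time)
N_min = ceil(81 min / 16 min) = ceil(5.0625)
N_min = 6 stations

6


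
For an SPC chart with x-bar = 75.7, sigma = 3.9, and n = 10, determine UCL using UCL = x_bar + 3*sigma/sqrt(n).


UCL = 75.7 + 3 * 3.9 / sqrt(10)

79.4


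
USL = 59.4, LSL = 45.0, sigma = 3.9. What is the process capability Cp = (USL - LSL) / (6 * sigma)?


Cp = (59.4 - 45.0) / (6 * 3.9)

0.62


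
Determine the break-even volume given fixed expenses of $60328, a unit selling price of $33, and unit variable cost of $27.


Formula: BEQ = Fixed Costs / (Price - Variable Cost)
Contribution margin = $33 - $27 = $6/unit
BEQ = ceil($60328 / $6/unit) = ceil(10054.67) = 10055 units

10055 units


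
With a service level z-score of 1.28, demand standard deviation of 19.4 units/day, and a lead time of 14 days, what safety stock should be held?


Formula: SS = z * sigma_d * sqrt(LT)
sqrt(LT) = sqrt(14) = 3.7417
SS = 1.28 * 19.4 * 3.7417
SS = 92.9 units

92.9 units


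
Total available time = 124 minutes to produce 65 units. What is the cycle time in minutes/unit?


Formula: CT = Available Time / Number of Units
CT = 124 min / 65 units
CT = 1.91 min/unit

1.91 min/unit


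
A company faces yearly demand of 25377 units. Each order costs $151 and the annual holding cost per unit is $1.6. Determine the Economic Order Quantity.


Formula: EOQ = sqrt(2 * D * S / H)
Numerator: 2 * 25377 * 151 = 7663854
2DS/H = 7663854 / 1.6 = 4789908.8
EOQ = sqrt(4789908.8) = 2188.6 units

2188.6 units
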